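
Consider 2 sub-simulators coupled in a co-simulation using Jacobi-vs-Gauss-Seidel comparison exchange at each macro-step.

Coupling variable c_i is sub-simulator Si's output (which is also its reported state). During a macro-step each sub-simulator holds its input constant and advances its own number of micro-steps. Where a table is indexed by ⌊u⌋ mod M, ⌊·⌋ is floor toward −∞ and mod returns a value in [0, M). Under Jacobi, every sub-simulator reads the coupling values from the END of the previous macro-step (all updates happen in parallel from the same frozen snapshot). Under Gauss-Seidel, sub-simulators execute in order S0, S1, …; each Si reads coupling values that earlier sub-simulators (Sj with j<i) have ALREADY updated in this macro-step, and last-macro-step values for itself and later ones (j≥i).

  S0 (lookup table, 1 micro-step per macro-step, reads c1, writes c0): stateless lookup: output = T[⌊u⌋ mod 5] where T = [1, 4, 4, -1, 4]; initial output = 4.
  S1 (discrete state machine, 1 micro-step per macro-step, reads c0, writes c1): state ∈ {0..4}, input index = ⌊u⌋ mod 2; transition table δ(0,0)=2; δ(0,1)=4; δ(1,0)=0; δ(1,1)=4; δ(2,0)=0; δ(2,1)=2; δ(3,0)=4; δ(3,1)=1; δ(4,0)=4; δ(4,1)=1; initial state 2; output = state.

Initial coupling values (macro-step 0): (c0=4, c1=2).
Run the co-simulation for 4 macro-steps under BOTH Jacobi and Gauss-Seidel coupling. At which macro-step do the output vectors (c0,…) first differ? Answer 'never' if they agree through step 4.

[Jacobi] macro 1: S0 reads c1=2 → after 1×micro: 4; S1 reads c0=4 → after 1×micro: 0 ⇒ (c0=4, c1=0)
[Jacobi] macro 2: S0 reads c1=0 → after 1×micro: 1; S1 reads c0=4 → after 1×micro: 2 ⇒ (c0=1, c1=2)
[Jacobi] macro 3: S0 reads c1=2 → after 1×micro: 4; S1 reads c0=1 → after 1×micro: 2 ⇒ (c0=4, c1=2)
[Jacobi] macro 4: S0 reads c1=2 → after 1×micro: 4; S1 reads c0=4 → after 1×micro: 0 ⇒ (c0=4, c1=0)
[Gauss-Seidel] macro 1: S0 reads c1=2 → after 1×micro: 4; S1 reads c0=4 → after 1×micro: 0 ⇒ (c0=4, c1=0)
[Gauss-Seidel] macro 2: S0 reads c1=0 → after 1×micro: 1; S1 reads c0=1 → after 1×micro: 4 ⇒ (c0=1, c1=4)
[Gauss-Seidel] macro 3: S0 reads c1=4 → after 1×micro: 4; S1 reads c0=4 → after 1×micro: 4 ⇒ (c0=4, c1=4)
[Gauss-Seidel] macro 4: S0 reads c1=4 → after 1×micro: 4; S1 reads c0=4 → after 1×micro: 4 ⇒ (c0=4, c1=4)

first divergence at macro-step: 2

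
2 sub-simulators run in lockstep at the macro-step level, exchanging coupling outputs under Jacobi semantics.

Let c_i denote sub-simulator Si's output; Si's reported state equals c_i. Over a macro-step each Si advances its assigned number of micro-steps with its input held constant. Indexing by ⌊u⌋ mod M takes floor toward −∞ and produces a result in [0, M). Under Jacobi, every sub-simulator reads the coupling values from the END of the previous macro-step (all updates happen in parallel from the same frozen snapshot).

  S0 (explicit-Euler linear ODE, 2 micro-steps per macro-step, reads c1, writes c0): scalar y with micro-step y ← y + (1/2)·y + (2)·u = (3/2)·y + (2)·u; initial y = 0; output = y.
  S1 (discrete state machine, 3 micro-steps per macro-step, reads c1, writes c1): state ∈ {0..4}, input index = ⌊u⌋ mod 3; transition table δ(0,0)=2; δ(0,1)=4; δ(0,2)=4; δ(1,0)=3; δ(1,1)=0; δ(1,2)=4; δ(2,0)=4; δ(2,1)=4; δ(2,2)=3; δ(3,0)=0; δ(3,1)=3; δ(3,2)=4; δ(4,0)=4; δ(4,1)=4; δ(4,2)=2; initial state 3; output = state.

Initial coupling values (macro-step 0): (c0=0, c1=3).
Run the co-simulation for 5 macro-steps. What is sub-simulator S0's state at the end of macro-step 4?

macro 1: S0 reads c1=3 → after 2×micro: 15; S1 reads c1=3 → after 3×micro: 4 ⇒ (c0=15, c1=4)
macro 2: S0 reads c1=4 → after 2×micro: 215/4; S1 reads c1=4 → after 3×micro: 4 ⇒ (c0=215/4, c1=4)
macro 3: S0 reads c1=4 → after 2×micro: 2255/16; S1 reads c1=4 → after 3×micro: 4 ⇒ (c0=2255/16, c1=4)
macro 4: S0 reads c1=4 → after 2×micro: 21575/64; S1 reads c1=4 → after 3×micro: 4 ⇒ (c0=21575/64, c1=4)
macro 5: S0 reads c1=4 → after 2×micro: 199295/256; S1 reads c1=4 → after 3×micro: 4 ⇒ (c0=199295/256, c1=4)

S0 state at macro-step 4 = 21575/64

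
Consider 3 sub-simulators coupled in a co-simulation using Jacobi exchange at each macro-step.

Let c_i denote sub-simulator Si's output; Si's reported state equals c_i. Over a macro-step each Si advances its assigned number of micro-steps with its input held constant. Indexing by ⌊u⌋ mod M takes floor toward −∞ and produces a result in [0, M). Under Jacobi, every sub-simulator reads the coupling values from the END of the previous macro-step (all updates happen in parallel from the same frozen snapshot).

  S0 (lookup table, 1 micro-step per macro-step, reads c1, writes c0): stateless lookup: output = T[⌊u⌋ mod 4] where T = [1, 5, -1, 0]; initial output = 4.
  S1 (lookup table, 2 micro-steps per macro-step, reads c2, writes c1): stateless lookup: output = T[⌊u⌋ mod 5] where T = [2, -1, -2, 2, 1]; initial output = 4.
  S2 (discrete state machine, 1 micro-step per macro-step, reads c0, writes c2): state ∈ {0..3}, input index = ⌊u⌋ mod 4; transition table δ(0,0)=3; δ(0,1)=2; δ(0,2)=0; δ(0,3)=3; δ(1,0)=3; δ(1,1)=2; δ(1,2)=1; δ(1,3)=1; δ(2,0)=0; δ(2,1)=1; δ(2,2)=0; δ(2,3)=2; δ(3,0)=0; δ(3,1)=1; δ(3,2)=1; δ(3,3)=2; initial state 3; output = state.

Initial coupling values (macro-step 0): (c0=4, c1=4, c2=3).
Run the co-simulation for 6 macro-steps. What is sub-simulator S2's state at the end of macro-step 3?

macro 1: S0 reads c1=4 → after 1×micro: 1; S1 reads c2=3 → after 2×micro: 2; S2 reads c0=4 → after 1×micro: 0 ⇒ (c0=1, c1=2, c2=0)
macro 2: S0 reads c1=2 → after 1×micro: -1; S1 reads c2=0 → after 2×micro: 2; S2 reads c0=1 → after 1×micro: 2 ⇒ (c0=-1, c1=2, c2=2)
macro 3: S0 reads c1=2 → after 1×micro: -1; S1 reads c2=2 → after 2×micro: -2; S2 reads c0=-1 → after 1×micro: 2 ⇒ (c0=-1, c1=-2, c2=2)
macro 4: S0 reads c1=-2 → after 1×micro: -1; S1 reads c2=2 → after 2×micro: -2; S2 reads c0=-1 → after 1×micro: 2 ⇒ (c0=-1, c1=-2, c2=2)
macro 5: S0 reads c1=-2 → after 1×micro: -1; S1 reads c2=2 → after 2×micro: -2; S2 reads c0=-1 → after 1×micro: 2 ⇒ (c0=-1, c1=-2, c2=2)
macro 6: S0 reads c1=-2 → after 1×micro: -1; S1 reads c2=2 → after 2×micro: -2; S2 reads c0=-1 → after 1×micro: 2 ⇒ (c0=-1, c1=-2, c2=2)

S2 state at macro-step 3 = 2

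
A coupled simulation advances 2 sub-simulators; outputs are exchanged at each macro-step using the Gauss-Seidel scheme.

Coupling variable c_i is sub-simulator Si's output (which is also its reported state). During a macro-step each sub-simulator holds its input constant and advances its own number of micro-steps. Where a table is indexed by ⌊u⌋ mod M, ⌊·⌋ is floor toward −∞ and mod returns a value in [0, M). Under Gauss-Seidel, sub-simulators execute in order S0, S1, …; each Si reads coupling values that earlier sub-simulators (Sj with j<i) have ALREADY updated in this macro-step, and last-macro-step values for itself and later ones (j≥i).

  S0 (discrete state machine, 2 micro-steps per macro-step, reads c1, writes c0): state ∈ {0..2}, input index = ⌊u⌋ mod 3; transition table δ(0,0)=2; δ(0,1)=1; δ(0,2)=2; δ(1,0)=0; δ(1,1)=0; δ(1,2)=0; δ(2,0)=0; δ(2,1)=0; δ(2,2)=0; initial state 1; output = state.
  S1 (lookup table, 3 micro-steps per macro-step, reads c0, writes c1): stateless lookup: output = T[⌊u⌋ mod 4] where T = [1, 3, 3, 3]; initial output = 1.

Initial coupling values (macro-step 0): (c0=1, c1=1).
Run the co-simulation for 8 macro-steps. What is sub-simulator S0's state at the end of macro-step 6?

macro 1: S0 reads c1=1 → after 2×micro: 1; S1 reads c0=1 → after 3×micro: 3 ⇒ (c0=1, c1=3)
macro 2: S0 reads c1=3 → after 2×micro: 2; S1 reads c0=2 → after 3×micro: 3 ⇒ (c0=2, c1=3)
macro 3: S0 reads c1=3 → after 2×micro: 2; S1 reads c0=2 → after 3×micro: 3 ⇒ (c0=2, c1=3)
macro 4: S0 reads c1=3 → after 2×micro: 2; S1 reads c0=2 → after 3×micro: 3 ⇒ (c0=2, c1=3)
macro 5: S0 reads c1=3 → after 2×micro: 2; S1 reads c0=2 → after 3×micro: 3 ⇒ (c0=2, c1=3)
macro 6: S0 reads c1=3 → after 2×micro: 2; S1 reads c0=2 → after 3×micro: 3 ⇒ (c0=2, c1=3)
macro 7: S0 reads c1=3 → after 2×micro: 2; S1 reads c0=2 → after 3×micro: 3 ⇒ (c0=2, c1=3)
macro 8: S0 reads c1=3 → after 2×micro: 2; S1 reads c0=2 → after 3×micro: 3 ⇒ (c0=2, c1=3)

S0 state at macro-step 6 = 2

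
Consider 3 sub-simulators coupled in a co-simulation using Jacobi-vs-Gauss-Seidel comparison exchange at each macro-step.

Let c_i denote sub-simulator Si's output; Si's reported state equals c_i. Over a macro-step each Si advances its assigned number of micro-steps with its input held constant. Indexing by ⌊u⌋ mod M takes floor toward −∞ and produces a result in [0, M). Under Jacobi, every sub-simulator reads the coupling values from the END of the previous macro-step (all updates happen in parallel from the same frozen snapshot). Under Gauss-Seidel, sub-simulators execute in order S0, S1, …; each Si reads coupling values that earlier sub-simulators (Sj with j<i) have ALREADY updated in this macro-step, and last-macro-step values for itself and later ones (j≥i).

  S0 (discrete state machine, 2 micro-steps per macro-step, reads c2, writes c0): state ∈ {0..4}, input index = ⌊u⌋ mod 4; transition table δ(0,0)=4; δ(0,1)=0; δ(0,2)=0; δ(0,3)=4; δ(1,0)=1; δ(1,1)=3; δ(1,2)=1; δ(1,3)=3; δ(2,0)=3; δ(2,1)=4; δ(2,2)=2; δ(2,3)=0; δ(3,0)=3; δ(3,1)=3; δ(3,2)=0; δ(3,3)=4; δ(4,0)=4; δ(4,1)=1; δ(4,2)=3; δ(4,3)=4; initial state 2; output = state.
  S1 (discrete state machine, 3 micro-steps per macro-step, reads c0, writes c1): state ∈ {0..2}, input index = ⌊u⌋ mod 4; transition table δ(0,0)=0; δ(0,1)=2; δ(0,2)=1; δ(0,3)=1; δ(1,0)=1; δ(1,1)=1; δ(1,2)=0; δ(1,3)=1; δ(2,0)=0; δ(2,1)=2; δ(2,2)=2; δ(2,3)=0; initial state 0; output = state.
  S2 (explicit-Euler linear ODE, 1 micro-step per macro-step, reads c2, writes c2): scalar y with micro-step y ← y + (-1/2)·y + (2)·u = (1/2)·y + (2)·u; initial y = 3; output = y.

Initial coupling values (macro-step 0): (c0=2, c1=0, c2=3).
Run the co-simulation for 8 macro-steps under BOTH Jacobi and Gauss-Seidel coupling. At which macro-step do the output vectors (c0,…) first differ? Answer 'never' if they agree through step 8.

[Jacobi] macro 1: S0 reads c2=3 → after 2×micro: 4; S1 reads c0=2 → after 3×micro: 1; S2 reads c2=3 → after 1×micro: 15/2 ⇒ (c0=4, c1=1, c2=15/2)
[Jacobi] macro 2: S0 reads c2=15/2 → after 2×micro: 4; S1 reads c0=4 → after 3×micro: 1; S2 reads c2=15/2 → after 1×micro: 75/4 ⇒ (c0=4, c1=1, c2=75/4)
[Jacobi] macro 3: S0 reads c2=75/4 → after 2×micro: 0; S1 reads c0=4 → after 3×micro: 1; S2 reads c2=75/4 → after 1×micro: 375/8 ⇒ (c0=0, c1=1, c2=375/8)
[Jacobi] macro 4: S0 reads c2=375/8 → after 2×micro: 0; S1 reads c0=0 → after 3×micro: 1; S2 reads c2=375/8 → after 1×micro: 1875/16 ⇒ (c0=0, c1=1, c2=1875/16)
[Jacobi] macro 5: S0 reads c2=1875/16 → after 2×micro: 0; S1 reads c0=0 → after 3×micro: 1; S2 reads c2=1875/16 → after 1×micro: 9375/32 ⇒ (c0=0, c1=1, c2=9375/32)
[Jacobi] macro 6: S0 reads c2=9375/32 → after 2×micro: 4; S1 reads c0=0 → after 3×micro: 1; S2 reads c2=9375/32 → after 1×micro: 46875/64 ⇒ (c0=4, c1=1, c2=46875/64)
[Jacobi] macro 7: S0 reads c2=46875/64 → after 2×micro: 4; S1 reads c0=4 → after 3×micro: 1; S2 reads c2=46875/64 → after 1×micro: 234375/128 ⇒ (c0=4, c1=1, c2=234375/128)
[Jacobi] macro 8: S0 reads c2=234375/128 → after 2×micro: 4; S1 reads c0=4 → after 3×micro: 1; S2 reads c2=234375/128 → after 1×micro: 1171875/256 ⇒ (c0=4, c1=1, c2=1171875/256)
[Gauss-Seidel] macro 1: S0 reads c2=3 → after 2×micro: 4; S1 reads c0=4 → after 3×micro: 0; S2 reads c2=3 → after 1×micro: 15/2 ⇒ (c0=4, c1=0, c2=15/2)
[Gauss-Seidel] macro 2: S0 reads c2=15/2 → after 2×micro: 4; S1 reads c0=4 → after 3×micro: 0; S2 reads c2=15/2 → after 1×micro: 75/4 ⇒ (c0=4, c1=0, c2=75/4)
[Gauss-Seidel] macro 3: S0 reads c2=75/4 → after 2×micro: 0; S1 reads c0=0 → after 3×micro: 0; S2 reads c2=75/4 → after 1×micro: 375/8 ⇒ (c0=0, c1=0, c2=375/8)
[Gauss-Seidel] macro 4: S0 reads c2=375/8 → after 2×micro: 0; S1 reads c0=0 → after 3×micro: 0; S2 reads c2=375/8 → after 1×micro: 1875/16 ⇒ (c0=0, c1=0, c2=1875/16)
[Gauss-Seidel] macro 5: S0 reads c2=1875/16 → after 2×micro: 0; S1 reads c0=0 → after 3×micro: 0; S2 reads c2=1875/16 → after 1×micro: 9375/32 ⇒ (c0=0, c1=0, c2=9375/32)
[Gauss-Seidel] macro 6: S0 reads c2=9375/32 → after 2×micro: 4; S1 reads c0=4 → after 3×micro: 0; S2 reads c2=9375/32 → after 1×micro: 46875/64 ⇒ (c0=4, c1=0, c2=46875/64)
[Gauss-Seidel] macro 7: S0 reads c2=46875/64 → after 2×micro: 4; S1 reads c0=4 → after 3×micro: 0; S2 reads c2=46875/64 → after 1×micro: 234375/128 ⇒ (c0=4, c1=0, c2=234375/128)
[Gauss-Seidel] macro 8: S0 reads c2=234375/128 → after 2×micro: 4; S1 reads c0=4 → after 3×micro: 0; S2 reads c2=234375/128 → after 1×micro: 1171875/256 ⇒ (c0=4, c1=0, c2=1171875/256)

first divergence at macro-step: 1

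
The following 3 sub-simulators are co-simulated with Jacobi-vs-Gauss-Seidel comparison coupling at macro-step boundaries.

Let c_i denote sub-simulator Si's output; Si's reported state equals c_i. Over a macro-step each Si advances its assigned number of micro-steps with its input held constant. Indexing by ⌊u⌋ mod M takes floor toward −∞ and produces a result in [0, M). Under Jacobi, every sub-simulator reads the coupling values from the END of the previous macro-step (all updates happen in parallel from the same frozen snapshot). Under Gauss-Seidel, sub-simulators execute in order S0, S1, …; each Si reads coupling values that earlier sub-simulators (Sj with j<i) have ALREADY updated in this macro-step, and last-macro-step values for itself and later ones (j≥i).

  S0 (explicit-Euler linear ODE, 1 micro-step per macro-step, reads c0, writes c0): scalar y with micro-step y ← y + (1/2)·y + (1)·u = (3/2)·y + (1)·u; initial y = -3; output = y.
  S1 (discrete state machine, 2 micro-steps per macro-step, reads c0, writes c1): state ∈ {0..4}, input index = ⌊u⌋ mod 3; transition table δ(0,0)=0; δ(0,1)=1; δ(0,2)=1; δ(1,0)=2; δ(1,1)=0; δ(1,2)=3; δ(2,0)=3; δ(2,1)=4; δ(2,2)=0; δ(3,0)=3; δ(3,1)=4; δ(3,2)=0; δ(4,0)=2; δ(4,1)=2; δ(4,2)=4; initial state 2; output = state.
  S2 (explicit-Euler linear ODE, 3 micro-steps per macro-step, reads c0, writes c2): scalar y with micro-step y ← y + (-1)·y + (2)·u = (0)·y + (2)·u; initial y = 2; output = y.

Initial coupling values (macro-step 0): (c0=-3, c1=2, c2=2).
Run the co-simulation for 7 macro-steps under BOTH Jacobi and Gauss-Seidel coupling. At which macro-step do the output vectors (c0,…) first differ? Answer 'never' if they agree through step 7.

[Jacobi] macro 1: S0 reads c0=-3 → after 1×micro: -15/2; S1 reads c0=-3 → after 2×micro: 3; S2 reads c0=-3 → after 3×micro: -6 ⇒ (c0=-15/2, c1=3, c2=-6)
[Jacobi] macro 2: S0 reads c0=-15/2 → after 1×micro: -75/4; S1 reads c0=-15/2 → after 2×micro: 2; S2 reads c0=-15/2 → after 3×micro: -15 ⇒ (c0=-75/4, c1=2, c2=-15)
[Jacobi] macro 3: S0 reads c0=-75/4 → after 1×micro: -375/8; S1 reads c0=-75/4 → after 2×micro: 1; S2 reads c0=-75/4 → after 3×micro: -75/2 ⇒ (c0=-375/8, c1=1, c2=-75/2)
[Jacobi] macro 4: S0 reads c0=-375/8 → after 1×micro: -1875/16; S1 reads c0=-375/8 → after 2×micro: 1; S2 reads c0=-375/8 → after 3×micro: -375/4 ⇒ (c0=-1875/16, c1=1, c2=-375/4)
[Jacobi] macro 5: S0 reads c0=-1875/16 → after 1×micro: -9375/32; S1 reads c0=-1875/16 → after 2×micro: 0; S2 reads c0=-1875/16 → after 3×micro: -1875/8 ⇒ (c0=-9375/32, c1=0, c2=-1875/8)
[Jacobi] macro 6: S0 reads c0=-9375/32 → after 1×micro: -46875/64; S1 reads c0=-9375/32 → after 2×micro: 0; S2 reads c0=-9375/32 → after 3×micro: -9375/16 ⇒ (c0=-46875/64, c1=0, c2=-9375/16)
[Jacobi] macro 7: S0 reads c0=-46875/64 → after 1×micro: -234375/128; S1 reads c0=-46875/64 → after 2×micro: 3; S2 reads c0=-46875/64 → after 3×micro: -46875/32 ⇒ (c0=-234375/128, c1=3, c2=-46875/32)
[Gauss-Seidel] macro 1: S0 reads c0=-3 → after 1×micro: -15/2; S1 reads c0=-15/2 → after 2×micro: 2; S2 reads c0=-15/2 → after 3×micro: -15 ⇒ (c0=-15/2, c1=2, c2=-15)
[Gauss-Seidel] macro 2: S0 reads c0=-15/2 → after 1×micro: -75/4; S1 reads c0=-75/4 → after 2×micro: 1; S2 reads c0=-75/4 → after 3×micro: -75/2 ⇒ (c0=-75/4, c1=1, c2=-75/2)
[Gauss-Seidel] macro 3: S0 reads c0=-75/4 → after 1×micro: -375/8; S1 reads c0=-375/8 → after 2×micro: 1; S2 reads c0=-375/8 → after 3×micro: -375/4 ⇒ (c0=-375/8, c1=1, c2=-375/4)
[Gauss-Seidel] macro 4: S0 reads c0=-375/8 → after 1×micro: -1875/16; S1 reads c0=-1875/16 → after 2×micro: 0; S2 reads c0=-1875/16 → after 3×micro: -1875/8 ⇒ (c0=-1875/16, c1=0, c2=-1875/8)
[Gauss-Seidel] macro 5: S0 reads c0=-1875/16 → after 1×micro: -9375/32; S1 reads c0=-9375/32 → after 2×micro: 0; S2 reads c0=-9375/32 → after 3×micro: -9375/16 ⇒ (c0=-9375/32, c1=0, c2=-9375/16)
[Gauss-Seidel] macro 6: S0 reads c0=-9375/32 → after 1×micro: -46875/64; S1 reads c0=-46875/64 → after 2×micro: 3; S2 reads c0=-46875/64 → after 3×micro: -46875/32 ⇒ (c0=-46875/64, c1=3, c2=-46875/32)
[Gauss-Seidel] macro 7: S0 reads c0=-46875/64 → after 1×micro: -234375/128; S1 reads c0=-234375/128 → after 2×micro: 2; S2 reads c0=-234375/128 → after 3×micro: -234375/64 ⇒ (c0=-234375/128, c1=2, c2=-234375/64)

first divergence at macro-step: 1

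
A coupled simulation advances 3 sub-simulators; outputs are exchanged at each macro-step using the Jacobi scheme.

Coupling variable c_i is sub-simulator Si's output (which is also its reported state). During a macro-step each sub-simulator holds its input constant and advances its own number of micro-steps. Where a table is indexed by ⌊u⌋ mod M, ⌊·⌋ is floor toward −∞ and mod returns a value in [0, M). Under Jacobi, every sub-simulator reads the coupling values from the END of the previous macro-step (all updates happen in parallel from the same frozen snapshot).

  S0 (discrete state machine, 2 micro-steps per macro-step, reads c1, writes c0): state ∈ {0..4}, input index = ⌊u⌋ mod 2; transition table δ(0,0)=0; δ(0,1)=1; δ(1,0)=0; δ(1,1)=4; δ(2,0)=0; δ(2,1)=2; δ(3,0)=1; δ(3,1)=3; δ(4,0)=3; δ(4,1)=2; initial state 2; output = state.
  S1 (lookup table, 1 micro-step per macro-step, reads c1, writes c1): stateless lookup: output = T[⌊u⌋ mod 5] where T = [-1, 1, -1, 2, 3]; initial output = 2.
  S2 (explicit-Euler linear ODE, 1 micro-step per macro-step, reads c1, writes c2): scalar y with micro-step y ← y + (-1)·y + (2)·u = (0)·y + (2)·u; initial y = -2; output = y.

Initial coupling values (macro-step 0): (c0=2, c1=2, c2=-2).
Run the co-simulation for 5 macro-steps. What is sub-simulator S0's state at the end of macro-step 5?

S0 state at macro-step 5 = 4

macro 1: S0 reads c1=2 → after 2×micro: 0; S1 reads c1=2 → after 1×micro: -1; S2 reads c1=2 → after 1×micro: 4 ⇒ (c0=0, c1=-1, c2=4)
macro 2: S0 reads c1=-1 → after 2×micro: 4; S1 reads c1=-1 → after 1×micro: 3; S2 reads c1=-1 → after 1×micro: -2 ⇒ (c0=4, c1=3, c2=-2)
macro 3: S0 reads c1=3 → after 2×micro: 2; S1 reads c1=3 → after 1×micro: 2; S2 reads c1=3 → after 1×micro: 6 ⇒ (c0=2, c1=2, c2=6)
macro 4: S0 reads c1=2 → after 2×micro: 0; S1 reads c1=2 → after 1×micro: -1; S2 reads c1=2 → after 1×micro: 4 ⇒ (c0=0, c1=-1, c2=4)
macro 5: S0 reads c1=-1 → after 2×micro: 4; S1 reads c1=-1 → after 1×micro: 3; S2 reads c1=-1 → after 1×micro: -2 ⇒ (c0=4, c1=3, c2=-2)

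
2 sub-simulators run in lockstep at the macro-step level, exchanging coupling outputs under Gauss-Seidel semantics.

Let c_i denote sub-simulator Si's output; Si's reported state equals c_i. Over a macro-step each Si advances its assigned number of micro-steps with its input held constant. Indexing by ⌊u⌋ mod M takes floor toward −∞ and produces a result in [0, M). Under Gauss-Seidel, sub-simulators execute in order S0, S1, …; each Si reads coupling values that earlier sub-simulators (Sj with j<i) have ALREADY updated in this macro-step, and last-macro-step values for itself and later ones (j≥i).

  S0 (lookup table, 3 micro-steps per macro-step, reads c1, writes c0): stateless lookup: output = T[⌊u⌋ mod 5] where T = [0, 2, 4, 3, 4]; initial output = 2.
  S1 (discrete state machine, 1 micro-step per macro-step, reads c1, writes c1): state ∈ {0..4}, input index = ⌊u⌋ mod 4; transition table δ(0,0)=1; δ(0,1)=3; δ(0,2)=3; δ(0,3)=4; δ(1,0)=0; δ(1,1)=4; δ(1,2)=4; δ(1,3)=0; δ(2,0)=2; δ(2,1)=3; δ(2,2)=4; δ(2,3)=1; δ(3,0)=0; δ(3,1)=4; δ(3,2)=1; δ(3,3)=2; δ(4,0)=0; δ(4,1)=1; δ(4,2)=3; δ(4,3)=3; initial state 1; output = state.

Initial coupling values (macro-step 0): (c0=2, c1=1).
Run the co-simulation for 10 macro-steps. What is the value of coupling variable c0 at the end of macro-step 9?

c0 at macro-step 9 = 0

macro 1: S0 reads c1=1 → after 3×micro: 2; S1 reads c1=1 → after 1×micro: 4 ⇒ (c0=2, c1=4)
macro 2: S0 reads c1=4 → after 3×micro: 4; S1 reads c1=4 → after 1×micro: 0 ⇒ (c0=4, c1=0)
macro 3: S0 reads c1=0 → after 3×micro: 0; S1 reads c1=0 → after 1×micro: 1 ⇒ (c0=0, c1=1)
macro 4: S0 reads c1=1 → after 3×micro: 2; S1 reads c1=1 → after 1×micro: 4 ⇒ (c0=2, c1=4)
macro 5: S0 reads c1=4 → after 3×micro: 4; S1 reads c1=4 → after 1×micro: 0 ⇒ (c0=4, c1=0)
macro 6: S0 reads c1=0 → after 3×micro: 0; S1 reads c1=0 → after 1×micro: 1 ⇒ (c0=0, c1=1)
macro 7: S0 reads c1=1 → after 3×micro: 2; S1 reads c1=1 → after 1×micro: 4 ⇒ (c0=2, c1=4)
macro 8: S0 reads c1=4 → after 3×micro: 4; S1 reads c1=4 → after 1×micro: 0 ⇒ (c0=4, c1=0)
macro 9: S0 reads c1=0 → after 3×micro: 0; S1 reads c1=0 → after 1×micro: 1 ⇒ (c0=0, c1=1)
macro 10: S0 reads c1=1 → after 3×micro: 2; S1 reads c1=1 → after 1×micro: 4 ⇒ (c0=2, c1=4)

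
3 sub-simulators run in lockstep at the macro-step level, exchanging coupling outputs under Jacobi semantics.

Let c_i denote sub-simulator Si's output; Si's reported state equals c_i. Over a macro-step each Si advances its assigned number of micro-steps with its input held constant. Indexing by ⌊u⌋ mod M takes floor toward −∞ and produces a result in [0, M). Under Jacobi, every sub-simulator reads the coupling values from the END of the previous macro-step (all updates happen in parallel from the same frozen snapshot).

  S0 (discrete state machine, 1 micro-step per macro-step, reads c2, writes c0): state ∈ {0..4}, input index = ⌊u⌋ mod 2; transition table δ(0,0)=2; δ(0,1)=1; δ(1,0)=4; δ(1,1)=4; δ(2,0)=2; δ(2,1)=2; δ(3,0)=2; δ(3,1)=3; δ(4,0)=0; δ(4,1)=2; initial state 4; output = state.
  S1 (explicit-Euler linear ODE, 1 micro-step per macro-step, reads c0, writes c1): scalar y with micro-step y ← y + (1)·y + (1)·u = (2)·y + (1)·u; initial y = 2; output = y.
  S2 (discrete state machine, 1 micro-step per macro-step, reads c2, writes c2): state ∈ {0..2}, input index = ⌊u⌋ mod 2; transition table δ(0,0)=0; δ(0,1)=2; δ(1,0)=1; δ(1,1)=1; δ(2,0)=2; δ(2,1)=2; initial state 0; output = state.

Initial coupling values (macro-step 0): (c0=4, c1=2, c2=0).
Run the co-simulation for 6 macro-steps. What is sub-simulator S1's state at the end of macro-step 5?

macro 1: S0 reads c2=0 → after 1×micro: 0; S1 reads c0=4 → after 1×micro: 8; S2 reads c2=0 → after 1×micro: 0 ⇒ (c0=0, c1=8, c2=0)
macro 2: S0 reads c2=0 → after 1×micro: 2; S1 reads c0=0 → after 1×micro: 16; S2 reads c2=0 → after 1×micro: 0 ⇒ (c0=2, c1=16, c2=0)
macro 3: S0 reads c2=0 → after 1×micro: 2; S1 reads c0=2 → after 1×micro: 34; S2 reads c2=0 → after 1×micro: 0 ⇒ (c0=2, c1=34, c2=0)
macro 4: S0 reads c2=0 → after 1×micro: 2; S1 reads c0=2 → after 1×micro: 70; S2 reads c2=0 → after 1×micro: 0 ⇒ (c0=2, c1=70, c2=0)
macro 5: S0 reads c2=0 → after 1×micro: 2; S1 reads c0=2 → after 1×micro: 142; S2 reads c2=0 → after 1×micro: 0 ⇒ (c0=2, c1=142, c2=0)
macro 6: S0 reads c2=0 → after 1×micro: 2; S1 reads c0=2 → after 1×micro: 286; S2 reads c2=0 → after 1×micro: 0 ⇒ (c0=2, c1=286, c2=0)

S1 state at macro-step 5 = 142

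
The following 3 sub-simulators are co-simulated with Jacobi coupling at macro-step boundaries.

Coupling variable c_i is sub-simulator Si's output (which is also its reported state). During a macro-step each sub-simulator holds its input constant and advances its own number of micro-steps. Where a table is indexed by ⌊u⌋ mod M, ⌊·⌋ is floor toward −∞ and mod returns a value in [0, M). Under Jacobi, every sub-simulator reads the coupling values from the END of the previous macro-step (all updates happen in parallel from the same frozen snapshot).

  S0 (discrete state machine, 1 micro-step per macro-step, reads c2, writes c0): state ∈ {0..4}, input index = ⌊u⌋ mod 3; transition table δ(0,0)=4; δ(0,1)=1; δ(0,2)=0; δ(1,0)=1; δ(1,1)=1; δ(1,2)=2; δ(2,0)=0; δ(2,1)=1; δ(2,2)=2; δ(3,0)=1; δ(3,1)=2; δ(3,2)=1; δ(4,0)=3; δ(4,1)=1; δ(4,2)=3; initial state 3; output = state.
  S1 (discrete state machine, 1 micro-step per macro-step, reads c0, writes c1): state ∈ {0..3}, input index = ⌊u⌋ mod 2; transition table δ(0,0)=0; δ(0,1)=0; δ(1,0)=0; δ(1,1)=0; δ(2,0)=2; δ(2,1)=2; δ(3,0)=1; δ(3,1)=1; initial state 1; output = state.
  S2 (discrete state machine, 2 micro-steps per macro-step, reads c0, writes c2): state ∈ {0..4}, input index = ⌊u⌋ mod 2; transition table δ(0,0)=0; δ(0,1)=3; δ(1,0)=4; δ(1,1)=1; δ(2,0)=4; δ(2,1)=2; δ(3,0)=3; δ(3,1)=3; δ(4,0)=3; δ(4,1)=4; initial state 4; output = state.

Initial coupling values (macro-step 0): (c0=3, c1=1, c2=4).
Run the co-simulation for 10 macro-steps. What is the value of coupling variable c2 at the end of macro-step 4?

c2 at macro-step 4 = 3

macro 1: S0 reads c2=4 → after 1×micro: 2; S1 reads c0=3 → after 1×micro: 0; S2 reads c0=3 → after 2×micro: 4 ⇒ (c0=2, c1=0, c2=4)
macro 2: S0 reads c2=4 → after 1×micro: 1; S1 reads c0=2 → after 1×micro: 0; S2 reads c0=2 → after 2×micro: 3 ⇒ (c0=1, c1=0, c2=3)
macro 3: S0 reads c2=3 → after 1×micro: 1; S1 reads c0=1 → after 1×micro: 0; S2 reads c0=1 → after 2×micro: 3 ⇒ (c0=1, c1=0, c2=3)
macro 4: S0 reads c2=3 → after 1×micro: 1; S1 reads c0=1 → after 1×micro: 0; S2 reads c0=1 → after 2×micro: 3 ⇒ (c0=1, c1=0, c2=3)
macro 5: S0 reads c2=3 → after 1×micro: 1; S1 reads c0=1 → after 1×micro: 0; S2 reads c0=1 → after 2×micro: 3 ⇒ (c0=1, c1=0, c2=3)
macro 6: S0 reads c2=3 → after 1×micro: 1; S1 reads c0=1 → after 1×micro: 0; S2 reads c0=1 → after 2×micro: 3 ⇒ (c0=1, c1=0, c2=3)
macro 7: S0 reads c2=3 → after 1×micro: 1; S1 reads c0=1 → after 1×micro: 0; S2 reads c0=1 → after 2×micro: 3 ⇒ (c0=1, c1=0, c2=3)
macro 8: S0 reads c2=3 → after 1×micro: 1; S1 reads c0=1 → after 1×micro: 0; S2 reads c0=1 → after 2×micro: 3 ⇒ (c0=1, c1=0, c2=3)
macro 9: S0 reads c2=3 → after 1×micro: 1; S1 reads c0=1 → after 1×micro: 0; S2 reads c0=1 → after 2×micro: 3 ⇒ (c0=1, c1=0, c2=3)
macro 10: S0 reads c2=3 → after 1×micro: 1; S1 reads c0=1 → after 1×micro: 0; S2 reads c0=1 → after 2×micro: 3 ⇒ (c0=1, c1=0, c2=3)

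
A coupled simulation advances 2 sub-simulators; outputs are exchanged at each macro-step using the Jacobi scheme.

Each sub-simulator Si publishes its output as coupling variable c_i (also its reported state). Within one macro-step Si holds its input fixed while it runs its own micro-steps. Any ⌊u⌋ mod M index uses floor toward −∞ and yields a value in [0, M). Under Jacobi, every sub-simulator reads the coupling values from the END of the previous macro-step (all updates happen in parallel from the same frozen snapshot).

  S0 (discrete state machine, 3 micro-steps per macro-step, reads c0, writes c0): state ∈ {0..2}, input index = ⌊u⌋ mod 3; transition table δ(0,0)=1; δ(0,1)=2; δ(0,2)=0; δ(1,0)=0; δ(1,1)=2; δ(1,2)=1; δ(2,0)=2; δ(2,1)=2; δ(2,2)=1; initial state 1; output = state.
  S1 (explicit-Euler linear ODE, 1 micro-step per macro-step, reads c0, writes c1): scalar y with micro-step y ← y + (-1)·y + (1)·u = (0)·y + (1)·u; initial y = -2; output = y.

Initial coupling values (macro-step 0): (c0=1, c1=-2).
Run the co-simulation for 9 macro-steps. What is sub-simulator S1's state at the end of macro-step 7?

macro 1: S0 reads c0=1 → after 3×micro: 2; S1 reads c0=1 → after 1×micro: 1 ⇒ (c0=2, c1=1)
macro 2: S0 reads c0=2 → after 3×micro: 1; S1 reads c0=2 → after 1×micro: 2 ⇒ (c0=1, c1=2)
macro 3: S0 reads c0=1 → after 3×micro: 2; S1 reads c0=1 → after 1×micro: 1 ⇒ (c0=2, c1=1)
macro 4: S0 reads c0=2 → after 3×micro: 1; S1 reads c0=2 → after 1×micro: 2 ⇒ (c0=1, c1=2)
macro 5: S0 reads c0=1 → after 3×micro: 2; S1 reads c0=1 → after 1×micro: 1 ⇒ (c0=2, c1=1)
macro 6: S0 reads c0=2 → after 3×micro: 1; S1 reads c0=2 → after 1×micro: 2 ⇒ (c0=1, c1=2)
macro 7: S0 reads c0=1 → after 3×micro: 2; S1 reads c0=1 → after 1×micro: 1 ⇒ (c0=2, c1=1)
macro 8: S0 reads c0=2 → after 3×micro: 1; S1 reads c0=2 → after 1×micro: 2 ⇒ (c0=1, c1=2)
macro 9: S0 reads c0=1 → after 3×micro: 2; S1 reads c0=1 → after 1×micro: 1 ⇒ (c0=2, c1=1)

S1 state at macro-step 7 = 1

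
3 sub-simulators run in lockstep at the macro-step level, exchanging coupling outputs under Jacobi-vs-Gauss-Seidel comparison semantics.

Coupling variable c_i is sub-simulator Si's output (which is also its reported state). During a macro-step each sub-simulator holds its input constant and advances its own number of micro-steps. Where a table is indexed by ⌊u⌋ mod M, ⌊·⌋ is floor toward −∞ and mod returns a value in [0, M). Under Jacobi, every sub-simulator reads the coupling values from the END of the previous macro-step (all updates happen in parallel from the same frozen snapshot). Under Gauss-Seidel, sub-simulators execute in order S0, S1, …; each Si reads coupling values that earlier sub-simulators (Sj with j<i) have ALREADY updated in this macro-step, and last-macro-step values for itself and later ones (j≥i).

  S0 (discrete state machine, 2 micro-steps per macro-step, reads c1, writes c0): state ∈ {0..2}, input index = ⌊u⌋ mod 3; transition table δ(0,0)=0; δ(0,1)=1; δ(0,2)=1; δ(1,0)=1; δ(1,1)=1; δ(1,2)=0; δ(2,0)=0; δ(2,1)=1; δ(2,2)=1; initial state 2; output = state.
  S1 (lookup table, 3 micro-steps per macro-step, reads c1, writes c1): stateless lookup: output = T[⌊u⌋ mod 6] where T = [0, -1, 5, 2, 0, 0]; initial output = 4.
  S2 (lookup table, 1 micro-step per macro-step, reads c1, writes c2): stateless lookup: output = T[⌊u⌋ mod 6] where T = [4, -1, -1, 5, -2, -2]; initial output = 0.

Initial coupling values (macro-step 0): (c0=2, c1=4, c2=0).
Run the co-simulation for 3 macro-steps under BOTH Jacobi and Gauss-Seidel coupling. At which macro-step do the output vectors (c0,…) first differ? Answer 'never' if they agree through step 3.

[Jacobi] macro 1: S0 reads c1=4 → after 2×micro: 1; S1 reads c1=4 → after 3×micro: 0; S2 reads c1=4 → after 1×micro: -2 ⇒ (c0=1, c1=0, c2=-2)
[Jacobi] macro 2: S0 reads c1=0 → after 2×micro: 1; S1 reads c1=0 → after 3×micro: 0; S2 reads c1=0 → after 1×micro: 4 ⇒ (c0=1, c1=0, c2=4)
[Jacobi] macro 3: S0 reads c1=0 → after 2×micro: 1; S1 reads c1=0 → after 3×micro: 0; S2 reads c1=0 → after 1×micro: 4 ⇒ (c0=1, c1=0, c2=4)
[Gauss-Seidel] macro 1: S0 reads c1=4 → after 2×micro: 1; S1 reads c1=4 → after 3×micro: 0; S2 reads c1=0 → after 1×micro: 4 ⇒ (c0=1, c1=0, c2=4)
[Gauss-Seidel] macro 2: S0 reads c1=0 → after 2×micro: 1; S1 reads c1=0 → after 3×micro: 0; S2 reads c1=0 → after 1×micro: 4 ⇒ (c0=1, c1=0, c2=4)
[Gauss-Seidel] macro 3: S0 reads c1=0 → after 2×micro: 1; S1 reads c1=0 → after 3×micro: 0; S2 reads c1=0 → after 1×micro: 4 ⇒ (c0=1, c1=0, c2=4)

first divergence at macro-step: 1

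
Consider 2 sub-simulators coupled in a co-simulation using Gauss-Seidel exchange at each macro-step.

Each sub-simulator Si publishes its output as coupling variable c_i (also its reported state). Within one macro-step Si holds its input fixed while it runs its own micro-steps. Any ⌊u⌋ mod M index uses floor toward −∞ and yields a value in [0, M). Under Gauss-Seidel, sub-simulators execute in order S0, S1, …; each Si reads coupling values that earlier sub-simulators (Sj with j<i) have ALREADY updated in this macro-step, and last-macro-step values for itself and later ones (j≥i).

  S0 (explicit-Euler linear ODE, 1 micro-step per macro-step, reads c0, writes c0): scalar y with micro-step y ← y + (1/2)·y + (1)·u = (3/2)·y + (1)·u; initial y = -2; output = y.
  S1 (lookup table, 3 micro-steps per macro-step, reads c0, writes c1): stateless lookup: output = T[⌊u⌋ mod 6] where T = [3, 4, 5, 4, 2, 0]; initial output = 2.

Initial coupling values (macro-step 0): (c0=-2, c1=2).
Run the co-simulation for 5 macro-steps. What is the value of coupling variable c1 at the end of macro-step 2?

c1 at macro-step 2 = 0

macro 1: S0 reads c0=-2 → after 1×micro: -5; S1 reads c0=-5 → after 3×micro: 4 ⇒ (c0=-5, c1=4)
macro 2: S0 reads c0=-5 → after 1×micro: -25/2; S1 reads c0=-25/2 → after 3×micro: 0 ⇒ (c0=-25/2, c1=0)
macro 3: S0 reads c0=-25/2 → after 1×micro: -125/4; S1 reads c0=-125/4 → after 3×micro: 2 ⇒ (c0=-125/4, c1=2)
macro 4: S0 reads c0=-125/4 → after 1×micro: -625/8; S1 reads c0=-625/8 → after 3×micro: 0 ⇒ (c0=-625/8, c1=0)
macro 5: S0 reads c0=-625/8 → after 1×micro: -3125/16; S1 reads c0=-3125/16 → after 3×micro: 5 ⇒ (c0=-3125/16, c1=5)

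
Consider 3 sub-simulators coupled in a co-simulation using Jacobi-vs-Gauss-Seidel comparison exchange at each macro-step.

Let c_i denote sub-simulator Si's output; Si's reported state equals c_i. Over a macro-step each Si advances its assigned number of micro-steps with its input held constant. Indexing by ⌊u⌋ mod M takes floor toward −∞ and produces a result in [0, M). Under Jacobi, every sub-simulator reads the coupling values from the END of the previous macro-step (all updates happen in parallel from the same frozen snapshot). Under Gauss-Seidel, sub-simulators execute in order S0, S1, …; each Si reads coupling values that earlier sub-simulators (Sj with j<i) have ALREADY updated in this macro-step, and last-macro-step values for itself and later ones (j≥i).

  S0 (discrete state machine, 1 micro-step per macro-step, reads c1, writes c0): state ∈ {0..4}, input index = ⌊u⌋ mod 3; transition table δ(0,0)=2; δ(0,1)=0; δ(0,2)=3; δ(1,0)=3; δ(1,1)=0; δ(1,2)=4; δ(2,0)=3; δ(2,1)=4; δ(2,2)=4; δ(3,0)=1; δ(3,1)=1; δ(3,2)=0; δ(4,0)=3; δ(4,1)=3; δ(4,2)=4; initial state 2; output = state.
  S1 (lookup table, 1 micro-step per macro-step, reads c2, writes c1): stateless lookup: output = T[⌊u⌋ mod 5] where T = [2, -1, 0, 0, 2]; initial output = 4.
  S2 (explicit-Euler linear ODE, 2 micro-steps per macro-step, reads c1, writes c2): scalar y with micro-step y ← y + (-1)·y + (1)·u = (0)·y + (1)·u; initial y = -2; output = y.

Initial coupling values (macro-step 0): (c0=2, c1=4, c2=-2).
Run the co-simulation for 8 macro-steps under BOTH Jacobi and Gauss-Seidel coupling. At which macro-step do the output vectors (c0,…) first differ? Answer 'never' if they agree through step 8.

first divergence at macro-step: 1

[Jacobi] macro 1: S0 reads c1=4 → after 1×micro: 4; S1 reads c2=-2 → after 1×micro: 0; S2 reads c1=4 → after 2×micro: 4 ⇒ (c0=4, c1=0, c2=4)
[Jacobi] macro 2: S0 reads c1=0 → after 1×micro: 3; S1 reads c2=4 → after 1×micro: 2; S2 reads c1=0 → after 2×micro: 0 ⇒ (c0=3, c1=2, c2=0)
[Jacobi] macro 3: S0 reads c1=2 → after 1×micro: 0; S1 reads c2=0 → after 1×micro: 2; S2 reads c1=2 → after 2×micro: 2 ⇒ (c0=0, c1=2, c2=2)
[Jacobi] macro 4: S0 reads c1=2 → after 1×micro: 3; S1 reads c2=2 → after 1×micro: 0; S2 reads c1=2 → after 2×micro: 2 ⇒ (c0=3, c1=0, c2=2)
[Jacobi] macro 5: S0 reads c1=0 → after 1×micro: 1; S1 reads c2=2 → after 1×micro: 0; S2 reads c1=0 → after 2×micro: 0 ⇒ (c0=1, c1=0, c2=0)
[Jacobi] macro 6: S0 reads c1=0 → after 1×micro: 3; S1 reads c2=0 → after 1×micro: 2; S2 reads c1=0 → after 2×micro: 0 ⇒ (c0=3, c1=2, c2=0)
[Jacobi] macro 7: S0 reads c1=2 → after 1×micro: 0; S1 reads c2=0 → after 1×micro: 2; S2 reads c1=2 → after 2×micro: 2 ⇒ (c0=0, c1=2, c2=2)
[Jacobi] macro 8: S0 reads c1=2 → after 1×micro: 3; S1 reads c2=2 → after 1×micro: 0; S2 reads c1=2 → after 2×micro: 2 ⇒ (c0=3, c1=0, c2=2)
[Gauss-Seidel] macro 1: S0 reads c1=4 → after 1×micro: 4; S1 reads c2=-2 → after 1×micro: 0; S2 reads c1=0 → after 2×micro: 0 ⇒ (c0=4, c1=0, c2=0)
[Gauss-Seidel] macro 2: S0 reads c1=0 → after 1×micro: 3; S1 reads c2=0 → after 1×micro: 2; S2 reads c1=2 → after 2×micro: 2 ⇒ (c0=3, c1=2, c2=2)
[Gauss-Seidel] macro 3: S0 reads c1=2 → after 1×micro: 0; S1 reads c2=2 → after 1×micro: 0; S2 reads c1=0 → after 2×micro: 0 ⇒ (c0=0, c1=0, c2=0)
[Gauss-Seidel] macro 4: S0 reads c1=0 → after 1×micro: 2; S1 reads c2=0 → after 1×micro: 2; S2 reads c1=2 → after 2×micro: 2 ⇒ (c0=2, c1=2, c2=2)
[Gauss-Seidel] macro 5: S0 reads c1=2 → after 1×micro: 4; S1 reads c2=2 → after 1×micro: 0; S2 reads c1=0 → after 2×micro: 0 ⇒ (c0=4, c1=0, c2=0)
[Gauss-Seidel] macro 6: S0 reads c1=0 → after 1×micro: 3; S1 reads c2=0 → after 1×micro: 2; S2 reads c1=2 → after 2×micro: 2 ⇒ (c0=3, c1=2, c2=2)
[Gauss-Seidel] macro 7: S0 reads c1=2 → after 1×micro: 0; S1 reads c2=2 → after 1×micro: 0; S2 reads c1=0 → after 2×micro: 0 ⇒ (c0=0, c1=0, c2=0)
[Gauss-Seidel] macro 8: S0 reads c1=0 → after 1×micro: 2; S1 reads c2=0 → after 1×micro: 2; S2 reads c1=2 → after 2×micro: 2 ⇒ (c0=2, c1=2, c2=2)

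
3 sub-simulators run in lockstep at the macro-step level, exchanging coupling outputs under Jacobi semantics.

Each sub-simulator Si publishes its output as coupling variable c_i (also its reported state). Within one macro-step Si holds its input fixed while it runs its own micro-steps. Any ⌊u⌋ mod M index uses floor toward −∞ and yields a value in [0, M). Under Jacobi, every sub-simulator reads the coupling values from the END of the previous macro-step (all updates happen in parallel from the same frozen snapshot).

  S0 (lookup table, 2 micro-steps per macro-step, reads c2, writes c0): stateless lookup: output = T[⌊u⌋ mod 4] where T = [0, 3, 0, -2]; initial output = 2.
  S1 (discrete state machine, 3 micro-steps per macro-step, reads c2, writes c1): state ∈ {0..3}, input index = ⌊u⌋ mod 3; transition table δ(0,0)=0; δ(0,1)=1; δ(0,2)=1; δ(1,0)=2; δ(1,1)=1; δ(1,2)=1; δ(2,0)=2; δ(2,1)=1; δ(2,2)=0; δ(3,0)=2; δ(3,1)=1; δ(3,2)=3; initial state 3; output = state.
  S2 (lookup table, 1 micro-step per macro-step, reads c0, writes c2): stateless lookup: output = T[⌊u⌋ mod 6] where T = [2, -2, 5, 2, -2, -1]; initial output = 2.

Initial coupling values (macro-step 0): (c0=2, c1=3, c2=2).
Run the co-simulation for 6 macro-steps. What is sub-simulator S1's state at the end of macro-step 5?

macro 1: S0 reads c2=2 → after 2×micro: 0; S1 reads c2=2 → after 3×micro: 3; S2 reads c0=2 → after 1×micro: 5 ⇒ (c0=0, c1=3, c2=5)
macro 2: S0 reads c2=5 → after 2×micro: 3; S1 reads c2=5 → after 3×micro: 3; S2 reads c0=0 → after 1×micro: 2 ⇒ (c0=3, c1=3, c2=2)
macro 3: S0 reads c2=2 → after 2×micro: 0; S1 reads c2=2 → after 3×micro: 3; S2 reads c0=3 → after 1×micro: 2 ⇒ (c0=0, c1=3, c2=2)
macro 4: S0 reads c2=2 → after 2×micro: 0; S1 reads c2=2 → after 3×micro: 3; S2 reads c0=0 → after 1×micro: 2 ⇒ (c0=0, c1=3, c2=2)
macro 5: S0 reads c2=2 → after 2×micro: 0; S1 reads c2=2 → after 3×micro: 3; S2 reads c0=0 → after 1×micro: 2 ⇒ (c0=0, c1=3, c2=2)
macro 6: S0 reads c2=2 → after 2×micro: 0; S1 reads c2=2 → after 3×micro: 3; S2 reads c0=0 → after 1×micro: 2 ⇒ (c0=0, c1=3, c2=2)

S1 state at macro-step 5 = 3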